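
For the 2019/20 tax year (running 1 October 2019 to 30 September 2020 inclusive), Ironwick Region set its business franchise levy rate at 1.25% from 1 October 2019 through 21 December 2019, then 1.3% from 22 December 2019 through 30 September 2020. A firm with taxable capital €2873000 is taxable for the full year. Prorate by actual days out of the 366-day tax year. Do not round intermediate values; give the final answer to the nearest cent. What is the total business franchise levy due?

1 October – 21 December 2019: 82 days at 1.25% → €2873000 × 1.25% × 82/366 = €8045.9699
22 December 2019 – 30 September 2020: 284 days at 1.3% → €2873000 × 1.3% × 284/366 = €28981.1913
Total = €37027.1612

€37027.16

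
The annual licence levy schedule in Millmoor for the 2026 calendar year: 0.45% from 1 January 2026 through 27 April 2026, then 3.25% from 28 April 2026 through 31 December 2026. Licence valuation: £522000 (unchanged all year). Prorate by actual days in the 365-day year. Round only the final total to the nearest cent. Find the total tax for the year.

1 January – 27 April 2026: 117 days at 0.45% → £522000 × 0.45% × 117/365 = £752.9671
28 April – 31 December 2026: 248 days at 3.25% → £522000 × 3.25% × 248/365 = £11526.9041
Total = £12279.8712

£12279.87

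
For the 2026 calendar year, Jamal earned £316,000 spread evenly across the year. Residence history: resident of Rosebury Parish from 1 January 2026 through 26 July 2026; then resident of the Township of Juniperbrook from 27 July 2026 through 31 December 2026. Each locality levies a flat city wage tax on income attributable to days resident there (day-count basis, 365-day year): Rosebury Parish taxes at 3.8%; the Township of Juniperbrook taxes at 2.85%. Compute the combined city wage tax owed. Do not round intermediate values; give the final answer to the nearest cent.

Rosebury Parish, 1 January – 26 July 2026: 207 days → £316,000 × 3.8% × 207/365 = £6,810.0164
The Township of Juniperbrook, 27 July – 31 December 2026: 158 days → £316,000 × 2.85% × 158/365 = £3,898.4877
Total = £10,708.5041

£10,708.50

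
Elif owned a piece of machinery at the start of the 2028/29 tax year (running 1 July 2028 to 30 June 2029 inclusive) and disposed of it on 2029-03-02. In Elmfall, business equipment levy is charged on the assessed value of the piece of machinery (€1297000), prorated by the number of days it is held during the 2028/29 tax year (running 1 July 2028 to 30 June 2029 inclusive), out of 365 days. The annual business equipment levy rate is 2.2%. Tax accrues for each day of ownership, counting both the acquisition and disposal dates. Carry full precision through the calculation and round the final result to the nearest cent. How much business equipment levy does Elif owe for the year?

Days held (2028-07-01 to 2029-03-02): 245 out of 365
Tax = €1297000 × 2.2% × 245/365 = €19152.9589

€19152.96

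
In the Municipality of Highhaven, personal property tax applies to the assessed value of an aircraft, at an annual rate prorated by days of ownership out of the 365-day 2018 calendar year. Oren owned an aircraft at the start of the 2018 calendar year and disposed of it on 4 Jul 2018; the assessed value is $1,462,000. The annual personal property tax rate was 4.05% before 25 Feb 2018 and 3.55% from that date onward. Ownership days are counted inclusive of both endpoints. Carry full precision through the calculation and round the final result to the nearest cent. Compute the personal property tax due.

$27,407.49

1 Jan – 24 Feb 2018: 55 days at 4.05% → $1,462,000 × 4.05% × 55/365 = $8,922.2055
25 Feb – 4 Jul 2018: 130 days at 3.55% → $1,462,000 × 3.55% × 130/365 = $18,485.2877
Total = $27,407.4932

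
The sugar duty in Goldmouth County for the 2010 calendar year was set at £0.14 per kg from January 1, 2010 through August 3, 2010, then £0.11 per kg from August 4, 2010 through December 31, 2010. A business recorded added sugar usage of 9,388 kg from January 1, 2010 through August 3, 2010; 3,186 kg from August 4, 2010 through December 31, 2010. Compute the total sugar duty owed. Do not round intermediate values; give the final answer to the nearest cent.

£1,664.78

January 1 – August 3, 2010: 9,388 kg at £0.14/kg → £1,314.32
August 4 – December 31, 2010: 3,186 kg at £0.11/kg → £350.46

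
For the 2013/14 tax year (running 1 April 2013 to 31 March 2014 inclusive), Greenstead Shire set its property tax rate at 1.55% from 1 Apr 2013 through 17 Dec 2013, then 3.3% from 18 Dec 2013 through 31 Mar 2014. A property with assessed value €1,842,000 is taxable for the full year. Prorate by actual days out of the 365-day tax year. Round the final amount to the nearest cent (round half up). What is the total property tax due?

1 Apr – 17 Dec 2013: 261 days at 1.55% → €1,842,000 × 1.55% × 261/365 = €20,415.9205
18 Dec 2013 – 31 Mar 2014: 104 days at 3.3% → €1,842,000 × 3.3% × 104/365 = €17,319.8466
Total = €37,735.7671

€37,735.77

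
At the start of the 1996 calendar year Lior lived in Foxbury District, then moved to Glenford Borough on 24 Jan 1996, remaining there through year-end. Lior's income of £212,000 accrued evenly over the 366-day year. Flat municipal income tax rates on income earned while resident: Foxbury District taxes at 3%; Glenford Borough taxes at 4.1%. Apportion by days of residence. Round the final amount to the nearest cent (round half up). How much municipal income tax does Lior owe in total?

Foxbury District, 1 Jan – 23 Jan 1996: 23 days → £212,000 × 3% × 23/366 = £399.6721
Glenford Borough, 24 Jan – 31 Dec 1996: 343 days → £212,000 × 4.1% × 343/366 = £8,145.7814
Total = £8,545.4536

£8,545.45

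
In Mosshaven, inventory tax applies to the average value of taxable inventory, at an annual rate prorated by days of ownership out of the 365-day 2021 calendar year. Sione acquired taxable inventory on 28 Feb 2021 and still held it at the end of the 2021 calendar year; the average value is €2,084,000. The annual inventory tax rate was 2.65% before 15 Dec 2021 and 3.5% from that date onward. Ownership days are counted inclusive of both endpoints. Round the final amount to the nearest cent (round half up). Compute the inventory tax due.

€47,275.40

28 Feb – 14 Dec 2021: 290 days at 2.65% → €2,084,000 × 2.65% × 290/365 = €43,878.1918
15 Dec – 31 Dec 2021: 17 days at 3.5% → €2,084,000 × 3.5% × 17/365 = €3,397.2055
Total = €47,275.3973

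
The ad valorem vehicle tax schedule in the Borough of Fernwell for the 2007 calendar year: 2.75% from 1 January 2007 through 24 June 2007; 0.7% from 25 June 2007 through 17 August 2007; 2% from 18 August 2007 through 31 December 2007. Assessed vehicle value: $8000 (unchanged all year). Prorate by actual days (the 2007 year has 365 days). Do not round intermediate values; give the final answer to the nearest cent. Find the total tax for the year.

1 January – 24 June 2007: 175 days at 2.75% → $8000 × 2.75% × 175/365 = $105.4795
25 June – 17 August 2007: 54 days at 0.7% → $8000 × 0.7% × 54/365 = $8.2849
18 August – 31 December 2007: 136 days at 2% → $8000 × 2% × 136/365 = $59.6164
Total = $173.3808

$173.38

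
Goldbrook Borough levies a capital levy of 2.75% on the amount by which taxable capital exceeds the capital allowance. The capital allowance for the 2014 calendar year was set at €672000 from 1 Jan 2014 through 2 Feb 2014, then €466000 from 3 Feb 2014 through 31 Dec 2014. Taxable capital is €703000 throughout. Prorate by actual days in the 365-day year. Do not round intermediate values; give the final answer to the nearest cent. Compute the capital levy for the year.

€6005.32

1 Jan – 2 Feb 2014: 33 days, exemption €672000 → (€703000 − €672000) × 2.75% × 33/365 = €77.0753
3 Feb – 31 Dec 2014: 332 days, exemption €466000 → (€703000 − €466000) × 2.75% × 332/365 = €5928.2466
Total = €6005.3219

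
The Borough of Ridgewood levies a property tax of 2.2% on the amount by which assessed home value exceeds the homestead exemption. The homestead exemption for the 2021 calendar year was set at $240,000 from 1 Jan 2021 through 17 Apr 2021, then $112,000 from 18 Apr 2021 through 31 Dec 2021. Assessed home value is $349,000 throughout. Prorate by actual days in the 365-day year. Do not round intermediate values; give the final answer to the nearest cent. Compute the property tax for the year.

$4,388.49

1 Jan – 17 Apr 2021: 107 days, exemption $240,000 → ($349,000 − $240,000) × 2.2% × 107/365 = $702.9753
18 Apr – 31 Dec 2021: 258 days, exemption $112,000 → ($349,000 − $112,000) × 2.2% × 258/365 = $3,685.5123
Total = $4,388.4877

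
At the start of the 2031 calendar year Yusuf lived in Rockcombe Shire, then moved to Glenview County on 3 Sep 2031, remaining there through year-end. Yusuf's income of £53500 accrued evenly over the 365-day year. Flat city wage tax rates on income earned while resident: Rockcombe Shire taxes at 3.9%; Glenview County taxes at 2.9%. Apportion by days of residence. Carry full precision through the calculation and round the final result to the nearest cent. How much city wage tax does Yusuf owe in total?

£1910.61

Rockcombe Shire, 1 Jan – 2 Sep 2031: 245 days → £53500 × 3.9% × 245/365 = £1400.5274
Glenview County, 3 Sep – 31 Dec 2031: 120 days → £53500 × 2.9% × 120/365 = £510.0822
Total = £1910.6096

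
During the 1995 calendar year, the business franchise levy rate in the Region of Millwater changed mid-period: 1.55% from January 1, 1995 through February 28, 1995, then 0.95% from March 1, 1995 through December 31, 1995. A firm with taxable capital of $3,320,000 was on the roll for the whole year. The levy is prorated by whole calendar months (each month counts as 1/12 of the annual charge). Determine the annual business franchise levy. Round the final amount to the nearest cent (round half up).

January 1 – February 28, 1995: 2 months at 1.55% → $3,320,000 × 1.55% × 2/12 = $8,576.6667
March 1 – December 31, 1995: 10 months at 0.95% → $3,320,000 × 0.95% × 10/12 = $26,283.3333
Total = $34,860.0000

$34,860.00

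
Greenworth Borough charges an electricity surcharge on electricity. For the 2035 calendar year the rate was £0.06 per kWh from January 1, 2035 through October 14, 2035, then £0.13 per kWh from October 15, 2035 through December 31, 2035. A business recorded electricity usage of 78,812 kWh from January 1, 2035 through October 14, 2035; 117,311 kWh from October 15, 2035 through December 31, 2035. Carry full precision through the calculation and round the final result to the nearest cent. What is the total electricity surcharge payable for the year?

£19979.15

January 1 – October 14, 2035: 78,812 kWh at £0.06/kWh → £4728.72
October 15 – December 31, 2035: 117,311 kWh at £0.13/kWh → £15250.43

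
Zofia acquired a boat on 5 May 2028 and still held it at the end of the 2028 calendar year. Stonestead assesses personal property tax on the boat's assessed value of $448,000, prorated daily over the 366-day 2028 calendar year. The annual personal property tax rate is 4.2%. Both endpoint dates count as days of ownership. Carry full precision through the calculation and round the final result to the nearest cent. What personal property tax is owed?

$12,389.77

Days held (5 May – 31 Dec 2028): 241 out of 366
Tax = $448,000 × 4.2% × 241/366 = $12,389.7705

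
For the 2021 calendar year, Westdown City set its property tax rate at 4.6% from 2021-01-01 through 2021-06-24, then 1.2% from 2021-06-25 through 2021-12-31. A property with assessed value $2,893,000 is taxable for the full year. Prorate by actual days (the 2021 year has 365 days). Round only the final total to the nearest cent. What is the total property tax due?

$81,875.86

2021-01-01 to 2021-06-24: 175 days at 4.6% → $2,893,000 × 4.6% × 175/365 = $63,804.5205
2021-06-25 to 2021-12-31: 190 days at 1.2% → $2,893,000 × 1.2% × 190/365 = $18,071.3425
Total = $81,875.8630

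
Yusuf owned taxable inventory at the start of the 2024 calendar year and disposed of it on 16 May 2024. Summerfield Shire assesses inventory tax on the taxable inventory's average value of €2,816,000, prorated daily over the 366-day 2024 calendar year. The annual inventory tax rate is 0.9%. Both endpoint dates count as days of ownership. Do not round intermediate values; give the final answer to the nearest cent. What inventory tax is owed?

Days held (1 January – 16 May 2024): 137 out of 366
Tax = €2,816,000 × 0.9% × 137/366 = €9,486.6885

€9,486.69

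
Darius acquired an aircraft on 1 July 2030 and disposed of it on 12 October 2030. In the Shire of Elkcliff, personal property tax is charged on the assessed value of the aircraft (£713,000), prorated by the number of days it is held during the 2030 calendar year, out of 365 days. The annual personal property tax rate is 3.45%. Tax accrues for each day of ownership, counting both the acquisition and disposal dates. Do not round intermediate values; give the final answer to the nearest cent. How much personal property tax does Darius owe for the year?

£7,008.89

Days held (1 July – 12 October 2030): 104 out of 365
Tax = £713,000 × 3.45% × 104/365 = £7,008.8877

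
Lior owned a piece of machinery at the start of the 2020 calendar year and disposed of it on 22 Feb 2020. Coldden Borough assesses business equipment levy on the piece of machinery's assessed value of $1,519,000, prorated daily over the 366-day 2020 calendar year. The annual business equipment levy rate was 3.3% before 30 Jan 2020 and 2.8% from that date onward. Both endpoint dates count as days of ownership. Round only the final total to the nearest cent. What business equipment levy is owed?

1 Jan – 29 Jan 2020: 29 days at 3.3% → $1,519,000 × 3.3% × 29/366 = $3,971.8115
30 Jan – 22 Feb 2020: 24 days at 2.8% → $1,519,000 × 2.8% × 24/366 = $2,788.9836
Total = $6,760.7951

$6,760.80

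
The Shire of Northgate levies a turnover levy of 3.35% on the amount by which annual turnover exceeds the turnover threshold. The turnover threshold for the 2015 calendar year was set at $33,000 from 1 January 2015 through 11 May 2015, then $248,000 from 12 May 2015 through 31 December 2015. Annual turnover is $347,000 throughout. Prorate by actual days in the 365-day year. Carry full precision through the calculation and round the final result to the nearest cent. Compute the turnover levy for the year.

1 January – 11 May 2015: 131 days, exemption $33,000 → ($347,000 − $33,000) × 3.35% × 131/365 = $3,775.3123
12 May – 31 December 2015: 234 days, exemption $248,000 → ($347,000 − $248,000) × 3.35% × 234/365 = $2,126.1945
Total = $5,901.5068

$5,901.51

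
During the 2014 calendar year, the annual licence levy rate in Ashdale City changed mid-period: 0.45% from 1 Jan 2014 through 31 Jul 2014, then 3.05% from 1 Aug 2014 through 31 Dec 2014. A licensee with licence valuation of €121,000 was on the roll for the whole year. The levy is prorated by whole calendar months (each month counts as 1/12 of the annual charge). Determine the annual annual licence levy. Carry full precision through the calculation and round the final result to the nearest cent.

€1,855.33

1 Jan – 31 Jul 2014: 7 months at 0.45% → €121,000 × 0.45% × 7/12 = €317.6250
1 Aug – 31 Dec 2014: 5 months at 3.05% → €121,000 × 3.05% × 5/12 = €1,537.7083
Total = €1,855.3333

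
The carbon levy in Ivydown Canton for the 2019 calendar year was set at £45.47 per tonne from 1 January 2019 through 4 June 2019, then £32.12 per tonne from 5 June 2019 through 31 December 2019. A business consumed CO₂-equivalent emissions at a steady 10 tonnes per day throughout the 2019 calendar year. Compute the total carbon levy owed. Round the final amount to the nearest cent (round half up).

£137930.50

1 January – 4 June 2019: 155 days × 10 tonnes/day = 1,550 tonnes at £45.47/tonne → £70478.50
5 June – 31 December 2019: 210 days × 10 tonnes/day = 2,100 tonnes at £32.12/tonne → £67452.00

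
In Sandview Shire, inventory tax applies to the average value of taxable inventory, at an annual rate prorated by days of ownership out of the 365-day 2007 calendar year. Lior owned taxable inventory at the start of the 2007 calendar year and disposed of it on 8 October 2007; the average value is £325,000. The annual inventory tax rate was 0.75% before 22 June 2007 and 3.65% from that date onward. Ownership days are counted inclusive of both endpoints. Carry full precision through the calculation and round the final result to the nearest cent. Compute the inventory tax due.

1 January – 21 June 2007: 172 days at 0.75% → £325,000 × 0.75% × 172/365 = £1,148.6301
22 June – 8 October 2007: 109 days at 3.65% → £325,000 × 3.65% × 109/365 = £3,542.5000
Total = £4,691.1301

£4,691.13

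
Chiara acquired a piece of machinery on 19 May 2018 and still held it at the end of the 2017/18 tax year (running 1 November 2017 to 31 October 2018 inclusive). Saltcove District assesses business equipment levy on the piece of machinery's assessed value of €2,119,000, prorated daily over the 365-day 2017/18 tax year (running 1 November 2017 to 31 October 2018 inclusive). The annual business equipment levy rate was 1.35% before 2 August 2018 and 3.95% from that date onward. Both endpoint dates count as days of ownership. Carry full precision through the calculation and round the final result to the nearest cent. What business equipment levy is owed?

19 May – 1 August 2018: 75 days at 1.35% → €2,119,000 × 1.35% × 75/365 = €5,878.0479
2 August – 31 October 2018: 91 days at 3.95% → €2,119,000 × 3.95% × 91/365 = €20,867.7959
Total = €26,745.8438

€26,745.84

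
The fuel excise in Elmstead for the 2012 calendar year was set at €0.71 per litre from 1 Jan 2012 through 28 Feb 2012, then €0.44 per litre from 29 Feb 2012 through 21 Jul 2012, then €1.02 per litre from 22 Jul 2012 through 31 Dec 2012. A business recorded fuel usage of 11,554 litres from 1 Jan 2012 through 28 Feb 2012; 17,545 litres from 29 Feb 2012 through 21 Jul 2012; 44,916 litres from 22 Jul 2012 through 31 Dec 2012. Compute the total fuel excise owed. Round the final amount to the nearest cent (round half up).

€61737.46

1 Jan – 28 Feb 2012: 11,554 litres at €0.71/litre → €8203.34
29 Feb – 21 Jul 2012: 17,545 litres at €0.44/litre → €7719.80
22 Jul – 31 Dec 2012: 44,916 litres at €1.02/litre → €45814.32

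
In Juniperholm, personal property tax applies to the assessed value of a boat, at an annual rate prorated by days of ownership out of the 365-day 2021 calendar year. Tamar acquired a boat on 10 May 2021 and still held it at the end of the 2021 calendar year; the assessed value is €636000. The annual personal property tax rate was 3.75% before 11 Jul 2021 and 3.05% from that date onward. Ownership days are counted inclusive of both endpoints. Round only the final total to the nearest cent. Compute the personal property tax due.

€13298.50

10 May – 10 Jul 2021: 62 days at 3.75% → €636000 × 3.75% × 62/365 = €4051.2329
11 Jul – 31 Dec 2021: 174 days at 3.05% → €636000 × 3.05% × 174/365 = €9247.2658
Total = €13298.4986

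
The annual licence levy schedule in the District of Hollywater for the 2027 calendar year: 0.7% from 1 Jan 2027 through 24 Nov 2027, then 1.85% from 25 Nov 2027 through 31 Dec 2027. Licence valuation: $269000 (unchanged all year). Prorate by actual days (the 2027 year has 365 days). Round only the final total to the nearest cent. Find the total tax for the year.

1 Jan – 24 Nov 2027: 328 days at 0.7% → $269000 × 0.7% × 328/365 = $1692.1205
25 Nov – 31 Dec 2027: 37 days at 1.85% → $269000 × 1.85% × 37/365 = $504.4671
Total = $2196.5877

$2196.59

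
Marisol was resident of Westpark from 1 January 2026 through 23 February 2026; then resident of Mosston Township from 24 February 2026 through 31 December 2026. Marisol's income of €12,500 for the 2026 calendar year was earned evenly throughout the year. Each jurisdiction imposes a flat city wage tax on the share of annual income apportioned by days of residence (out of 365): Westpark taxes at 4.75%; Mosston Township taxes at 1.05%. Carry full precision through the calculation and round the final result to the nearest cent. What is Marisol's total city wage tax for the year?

Westpark, 1 January – 23 February 2026: 54 days → €12,500 × 4.75% × 54/365 = €87.8425
Mosston Township, 24 February – 31 December 2026: 311 days → €12,500 × 1.05% × 311/365 = €111.8322
Total = €199.6747

€199.67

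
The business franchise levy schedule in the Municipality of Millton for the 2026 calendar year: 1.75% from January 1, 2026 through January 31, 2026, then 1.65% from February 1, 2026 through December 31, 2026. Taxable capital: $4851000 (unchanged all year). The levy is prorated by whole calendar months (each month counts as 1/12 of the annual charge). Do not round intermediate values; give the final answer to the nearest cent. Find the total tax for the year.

January 1 – January 31, 2026: 1 month at 1.75% → $4851000 × 1.75% × 1/12 = $7074.3750
February 1 – December 31, 2026: 11 months at 1.65% → $4851000 × 1.65% × 11/12 = $73371.3750
Total = $80445.7500

$80445.75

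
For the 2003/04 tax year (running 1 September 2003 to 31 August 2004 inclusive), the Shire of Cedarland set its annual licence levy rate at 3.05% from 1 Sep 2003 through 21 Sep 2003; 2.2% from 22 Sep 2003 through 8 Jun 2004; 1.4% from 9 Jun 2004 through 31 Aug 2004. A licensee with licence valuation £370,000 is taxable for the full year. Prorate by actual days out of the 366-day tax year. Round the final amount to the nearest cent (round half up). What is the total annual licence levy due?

£7,641.11

1 Sep – 21 Sep 2003: 21 days at 3.05% → £370,000 × 3.05% × 21/366 = £647.5000
22 Sep 2003 – 8 Jun 2004: 261 days at 2.2% → £370,000 × 2.2% × 261/366 = £5,804.7541
9 Jun – 31 Aug 2004: 84 days at 1.4% → £370,000 × 1.4% × 84/366 = £1,188.8525
Total = £7,641.1066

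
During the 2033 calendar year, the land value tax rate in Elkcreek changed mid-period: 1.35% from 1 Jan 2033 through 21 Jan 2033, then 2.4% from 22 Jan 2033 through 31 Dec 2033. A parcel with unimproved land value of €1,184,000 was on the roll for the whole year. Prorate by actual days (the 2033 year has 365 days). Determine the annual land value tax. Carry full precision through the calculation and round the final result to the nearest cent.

€27,700.73

1 Jan – 21 Jan 2033: 21 days at 1.35% → €1,184,000 × 1.35% × 21/365 = €919.6274
22 Jan – 31 Dec 2033: 344 days at 2.4% → €1,184,000 × 2.4% × 344/365 = €26,781.1068
Total = €27,700.7342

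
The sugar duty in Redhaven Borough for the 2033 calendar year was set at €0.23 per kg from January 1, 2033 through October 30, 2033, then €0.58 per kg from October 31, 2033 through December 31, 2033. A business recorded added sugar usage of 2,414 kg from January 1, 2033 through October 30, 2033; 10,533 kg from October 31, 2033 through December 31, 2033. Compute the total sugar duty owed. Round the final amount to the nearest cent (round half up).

January 1 – October 30, 2033: 2,414 kg at €0.23/kg → €555.22
October 31 – December 31, 2033: 10,533 kg at €0.58/kg → €6109.14

€6664.36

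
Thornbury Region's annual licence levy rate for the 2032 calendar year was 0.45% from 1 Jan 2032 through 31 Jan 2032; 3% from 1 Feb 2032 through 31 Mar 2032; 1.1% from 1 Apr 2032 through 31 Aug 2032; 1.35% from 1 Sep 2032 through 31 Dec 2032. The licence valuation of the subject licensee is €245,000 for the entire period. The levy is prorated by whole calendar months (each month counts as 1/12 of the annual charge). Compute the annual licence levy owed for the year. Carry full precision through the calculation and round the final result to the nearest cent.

1 Jan – 31 Jan 2032: 1 month at 0.45% → €245,000 × 0.45% × 1/12 = €91.8750
1 Feb – 31 Mar 2032: 2 months at 3% → €245,000 × 3% × 2/12 = €1,225.0000
1 Apr – 31 Aug 2032: 5 months at 1.1% → €245,000 × 1.1% × 5/12 = €1,122.9167
1 Sep – 31 Dec 2032: 4 months at 1.35% → €245,000 × 1.35% × 4/12 = €1,102.5000
Total = €3,542.2917

€3,542.29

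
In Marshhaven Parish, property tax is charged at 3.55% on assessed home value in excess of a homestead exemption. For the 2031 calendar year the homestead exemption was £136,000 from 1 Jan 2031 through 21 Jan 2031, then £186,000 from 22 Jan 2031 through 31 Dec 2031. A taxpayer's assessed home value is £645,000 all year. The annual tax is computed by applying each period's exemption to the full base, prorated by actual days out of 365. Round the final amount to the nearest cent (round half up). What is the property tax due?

1 Jan – 21 Jan 2031: 21 days, exemption £136,000 → (£645,000 − £136,000) × 3.55% × 21/365 = £1,039.6151
22 Jan – 31 Dec 2031: 344 days, exemption £186,000 → (£645,000 − £186,000) × 3.55% × 344/365 = £15,357.0082
Total = £16,396.6233

£16,396.62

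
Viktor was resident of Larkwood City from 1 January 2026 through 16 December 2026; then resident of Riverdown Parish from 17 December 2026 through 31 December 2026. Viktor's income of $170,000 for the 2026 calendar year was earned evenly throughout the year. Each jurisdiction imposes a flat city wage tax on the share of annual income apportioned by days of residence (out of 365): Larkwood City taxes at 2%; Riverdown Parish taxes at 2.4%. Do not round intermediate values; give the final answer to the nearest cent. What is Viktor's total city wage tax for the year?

Larkwood City, 1 January – 16 December 2026: 350 days → $170,000 × 2% × 350/365 = $3,260.2740
Riverdown Parish, 17 December – 31 December 2026: 15 days → $170,000 × 2.4% × 15/365 = $167.6712
Total = $3,427.9452

$3,427.95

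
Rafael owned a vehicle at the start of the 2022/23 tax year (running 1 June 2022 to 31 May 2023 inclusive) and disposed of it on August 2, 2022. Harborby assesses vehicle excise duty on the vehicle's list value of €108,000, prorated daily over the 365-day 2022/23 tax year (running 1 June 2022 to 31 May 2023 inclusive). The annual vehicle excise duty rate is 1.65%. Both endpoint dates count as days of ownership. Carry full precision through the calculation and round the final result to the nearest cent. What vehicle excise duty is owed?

Days held (June 1 – August 2, 2022): 63 out of 365
Tax = €108,000 × 1.65% × 63/365 = €307.5781

€307.58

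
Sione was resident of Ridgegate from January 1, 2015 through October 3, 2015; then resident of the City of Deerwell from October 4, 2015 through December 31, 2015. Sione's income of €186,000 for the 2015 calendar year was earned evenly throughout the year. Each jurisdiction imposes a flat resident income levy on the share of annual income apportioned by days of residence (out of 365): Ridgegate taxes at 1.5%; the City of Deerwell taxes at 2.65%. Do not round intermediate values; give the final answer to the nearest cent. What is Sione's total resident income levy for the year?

Ridgegate, January 1 – October 3, 2015: 276 days → €186,000 × 1.5% × 276/365 = €2,109.6986
The City of Deerwell, October 4 – December 31, 2015: 89 days → €186,000 × 2.65% × 89/365 = €1,201.8658
Total = €3,311.5644

€3,311.56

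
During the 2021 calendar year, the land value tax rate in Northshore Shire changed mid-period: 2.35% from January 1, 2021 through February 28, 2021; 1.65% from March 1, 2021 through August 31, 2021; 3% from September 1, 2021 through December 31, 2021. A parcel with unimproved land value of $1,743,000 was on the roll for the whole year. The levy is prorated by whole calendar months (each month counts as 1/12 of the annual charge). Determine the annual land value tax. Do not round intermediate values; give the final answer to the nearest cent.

$38,636.50

January 1 – February 28, 2021: 2 months at 2.35% → $1,743,000 × 2.35% × 2/12 = $6,826.7500
March 1 – August 31, 2021: 6 months at 1.65% → $1,743,000 × 1.65% × 6/12 = $14,379.7500
September 1 – December 31, 2021: 4 months at 3% → $1,743,000 × 3% × 4/12 = $17,430.0000
Total = $38,636.5000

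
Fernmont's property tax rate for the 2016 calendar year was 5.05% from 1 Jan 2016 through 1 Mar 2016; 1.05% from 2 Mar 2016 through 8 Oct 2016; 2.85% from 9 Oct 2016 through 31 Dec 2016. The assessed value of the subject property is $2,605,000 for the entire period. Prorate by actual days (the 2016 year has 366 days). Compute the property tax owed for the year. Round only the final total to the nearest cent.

1 Jan – 1 Mar 2016: 61 days at 5.05% → $2,605,000 × 5.05% × 61/366 = $21,925.4167
2 Mar – 8 Oct 2016: 221 days at 1.05% → $2,605,000 × 1.05% × 221/366 = $16,516.1270
9 Oct – 31 Dec 2016: 84 days at 2.85% → $2,605,000 × 2.85% × 84/366 = $17,039.2623
Total = $55,480.8060

$55,480.81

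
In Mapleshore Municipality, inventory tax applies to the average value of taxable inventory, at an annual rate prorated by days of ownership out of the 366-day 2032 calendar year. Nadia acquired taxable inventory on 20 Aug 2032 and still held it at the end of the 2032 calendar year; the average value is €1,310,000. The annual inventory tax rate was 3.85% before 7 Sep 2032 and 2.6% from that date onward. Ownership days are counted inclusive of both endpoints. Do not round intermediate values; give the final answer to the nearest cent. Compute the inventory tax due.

€13,275.38

20 Aug – 6 Sep 2032: 18 days at 3.85% → €1,310,000 × 3.85% × 18/366 = €2,480.4098
7 Sep – 31 Dec 2032: 116 days at 2.6% → €1,310,000 × 2.6% × 116/366 = €10,794.9727
Total = €13,275.3825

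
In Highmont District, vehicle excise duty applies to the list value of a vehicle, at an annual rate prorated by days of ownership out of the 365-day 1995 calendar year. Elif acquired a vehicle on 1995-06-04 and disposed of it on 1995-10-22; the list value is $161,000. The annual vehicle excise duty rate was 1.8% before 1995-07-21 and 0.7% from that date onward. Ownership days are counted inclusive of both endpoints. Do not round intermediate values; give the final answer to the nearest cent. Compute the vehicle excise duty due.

1995-06-04 to 1995-07-20: 47 days at 1.8% → $161,000 × 1.8% × 47/365 = $373.1671
1995-07-21 to 1995-10-22: 94 days at 0.7% → $161,000 × 0.7% × 94/365 = $290.2411
Total = $663.4082

$663.41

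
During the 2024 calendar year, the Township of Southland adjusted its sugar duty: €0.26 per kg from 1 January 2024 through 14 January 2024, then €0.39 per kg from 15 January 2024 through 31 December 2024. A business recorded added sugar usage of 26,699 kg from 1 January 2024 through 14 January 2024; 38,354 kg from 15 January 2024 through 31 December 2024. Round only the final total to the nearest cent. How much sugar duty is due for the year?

€21899.80

1 January – 14 January 2024: 26,699 kg at €0.26/kg → €6941.74
15 January – 31 December 2024: 38,354 kg at €0.39/kg → €14958.06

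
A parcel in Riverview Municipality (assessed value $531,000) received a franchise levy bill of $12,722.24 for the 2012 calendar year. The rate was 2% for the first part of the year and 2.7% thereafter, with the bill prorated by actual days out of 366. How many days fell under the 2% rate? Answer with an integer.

Let d = days at the first rate; then 366 − d days at the second rate.
$531,000 × [2%·d + 2.7%·(366−d)] / 366 = $12,722.24
Solving gives d = 159, so the new rate took effect on 8 June 2012.

159 days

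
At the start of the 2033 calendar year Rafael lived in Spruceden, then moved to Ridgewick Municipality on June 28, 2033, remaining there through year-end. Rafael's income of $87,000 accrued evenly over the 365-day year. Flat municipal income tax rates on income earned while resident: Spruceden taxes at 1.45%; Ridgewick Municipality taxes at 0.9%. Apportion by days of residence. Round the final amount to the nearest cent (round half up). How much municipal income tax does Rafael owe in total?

$1,016.35

Spruceden, January 1 – June 27, 2033: 178 days → $87,000 × 1.45% × 178/365 = $615.1973
Ridgewick Municipality, June 28 – December 31, 2033: 187 days → $87,000 × 0.9% × 187/365 = $401.1534
Total = $1,016.3507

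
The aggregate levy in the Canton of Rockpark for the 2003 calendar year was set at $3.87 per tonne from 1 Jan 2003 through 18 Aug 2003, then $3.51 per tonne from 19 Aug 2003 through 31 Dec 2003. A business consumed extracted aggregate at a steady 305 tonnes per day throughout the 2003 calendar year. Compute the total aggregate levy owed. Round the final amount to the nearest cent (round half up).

$416,004.75

1 Jan – 18 Aug 2003: 230 days × 305 tonnes/day = 70,150 tonnes at $3.87/tonne → $271,480.50
19 Aug – 31 Dec 2003: 135 days × 305 tonnes/day = 41,175 tonnes at $3.51/tonne → $144,524.25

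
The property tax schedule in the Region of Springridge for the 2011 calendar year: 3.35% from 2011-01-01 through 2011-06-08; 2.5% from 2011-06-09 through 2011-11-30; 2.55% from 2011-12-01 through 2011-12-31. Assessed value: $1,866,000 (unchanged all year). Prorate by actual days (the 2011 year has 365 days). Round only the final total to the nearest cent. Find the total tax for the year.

$53,638.55

2011-01-01 to 2011-06-08: 159 days at 3.35% → $1,866,000 × 3.35% × 159/365 = $27,230.8192
2011-06-09 to 2011-11-30: 175 days at 2.5% → $1,866,000 × 2.5% × 175/365 = $22,366.4384
2011-12-01 to 2011-12-31: 31 days at 2.55% → $1,866,000 × 2.55% × 31/365 = $4,041.2959
Total = $53,638.5534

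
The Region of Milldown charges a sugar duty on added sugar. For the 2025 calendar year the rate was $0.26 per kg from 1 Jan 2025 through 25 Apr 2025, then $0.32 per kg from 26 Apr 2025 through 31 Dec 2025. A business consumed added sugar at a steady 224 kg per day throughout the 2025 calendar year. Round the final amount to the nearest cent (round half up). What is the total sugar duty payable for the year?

1 Jan – 25 Apr 2025: 115 days × 224 kg/day = 25,760 kg at $0.26/kg → $6,697.60
26 Apr – 31 Dec 2025: 250 days × 224 kg/day = 56,000 kg at $0.32/kg → $17,920.00

$24,617.60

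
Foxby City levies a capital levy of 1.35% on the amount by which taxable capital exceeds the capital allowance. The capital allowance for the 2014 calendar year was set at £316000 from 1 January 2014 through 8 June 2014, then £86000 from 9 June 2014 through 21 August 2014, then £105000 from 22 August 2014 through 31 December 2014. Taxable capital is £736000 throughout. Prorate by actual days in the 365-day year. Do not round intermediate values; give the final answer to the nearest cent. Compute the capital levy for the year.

£7329.65

1 January – 8 June 2014: 159 days, exemption £316000 → (£736000 − £316000) × 1.35% × 159/365 = £2469.9452
9 June – 21 August 2014: 74 days, exemption £86000 → (£736000 − £86000) × 1.35% × 74/365 = £1779.0411
22 August – 31 December 2014: 132 days, exemption £105000 → (£736000 − £105000) × 1.35% × 132/365 = £3080.6630
Total = £7329.6493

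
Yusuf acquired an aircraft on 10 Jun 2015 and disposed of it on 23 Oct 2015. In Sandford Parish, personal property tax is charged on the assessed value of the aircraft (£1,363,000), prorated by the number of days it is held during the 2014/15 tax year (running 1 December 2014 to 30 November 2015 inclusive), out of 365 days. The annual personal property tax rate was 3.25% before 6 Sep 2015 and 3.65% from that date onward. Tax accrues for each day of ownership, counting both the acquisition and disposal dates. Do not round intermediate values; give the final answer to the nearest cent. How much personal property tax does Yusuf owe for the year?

10 Jun – 5 Sep 2015: 88 days at 3.25% → £1,363,000 × 3.25% × 88/365 = £10,679.9452
6 Sep – 23 Oct 2015: 48 days at 3.65% → £1,363,000 × 3.65% × 48/365 = £6,542.4000
Total = £17,222.3452

£17,222.35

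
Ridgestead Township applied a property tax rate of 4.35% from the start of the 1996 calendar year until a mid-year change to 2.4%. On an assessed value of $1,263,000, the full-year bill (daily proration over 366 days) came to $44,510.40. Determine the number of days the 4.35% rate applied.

211 days

Let d = days at the first rate; then 366 − d days at the second rate.
$1,263,000 × [4.35%·d + 2.4%·(366−d)] / 366 = $44,510.40
Solving gives d = 211, so the new rate took effect on 30 Jul 1996.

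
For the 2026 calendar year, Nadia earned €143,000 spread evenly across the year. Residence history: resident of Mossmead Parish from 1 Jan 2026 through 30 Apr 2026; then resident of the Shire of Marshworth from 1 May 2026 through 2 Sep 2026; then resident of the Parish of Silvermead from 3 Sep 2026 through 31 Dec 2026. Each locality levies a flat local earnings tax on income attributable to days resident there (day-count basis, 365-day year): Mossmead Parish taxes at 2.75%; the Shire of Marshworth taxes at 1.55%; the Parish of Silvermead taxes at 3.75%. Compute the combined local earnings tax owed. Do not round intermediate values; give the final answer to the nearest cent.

Mossmead Parish, 1 Jan – 30 Apr 2026: 120 days → €143,000 × 2.75% × 120/365 = €1,292.8767
The Shire of Marshworth, 1 May – 2 Sep 2026: 125 days → €143,000 × 1.55% × 125/365 = €759.0753
The Parish of Silvermead, 3 Sep – 31 Dec 2026: 120 days → €143,000 × 3.75% × 120/365 = €1,763.0137
Total = €3,814.9658

€3,814.97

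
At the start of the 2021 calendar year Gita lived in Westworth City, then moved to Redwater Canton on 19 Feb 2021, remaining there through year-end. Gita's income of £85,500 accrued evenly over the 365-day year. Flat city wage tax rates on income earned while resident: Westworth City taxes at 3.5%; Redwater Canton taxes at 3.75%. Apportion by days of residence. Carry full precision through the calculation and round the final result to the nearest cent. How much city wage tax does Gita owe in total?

Westworth City, 1 Jan – 18 Feb 2021: 49 days → £85,500 × 3.5% × 49/365 = £401.7329
Redwater Canton, 19 Feb – 31 Dec 2021: 316 days → £85,500 × 3.75% × 316/365 = £2,775.8219
Total = £3,177.5548

£3,177.55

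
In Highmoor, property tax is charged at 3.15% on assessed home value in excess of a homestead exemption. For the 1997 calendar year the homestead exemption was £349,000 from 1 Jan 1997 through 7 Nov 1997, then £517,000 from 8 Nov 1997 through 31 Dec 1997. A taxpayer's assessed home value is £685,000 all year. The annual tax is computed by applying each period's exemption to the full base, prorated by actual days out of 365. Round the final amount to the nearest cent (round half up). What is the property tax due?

£9,801.07

1 Jan – 7 Nov 1997: 311 days, exemption £349,000 → (£685,000 − £349,000) × 3.15% × 311/365 = £9,018.1479
8 Nov – 31 Dec 1997: 54 days, exemption £517,000 → (£685,000 − £517,000) × 3.15% × 54/365 = £782.9260
Total = £9,801.0740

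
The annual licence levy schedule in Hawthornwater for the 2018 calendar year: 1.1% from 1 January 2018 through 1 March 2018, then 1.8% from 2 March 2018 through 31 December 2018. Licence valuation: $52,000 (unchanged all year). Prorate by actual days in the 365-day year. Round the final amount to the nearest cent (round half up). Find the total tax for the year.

1 January – 1 March 2018: 60 days at 1.1% → $52,000 × 1.1% × 60/365 = $94.0274
2 March – 31 December 2018: 305 days at 1.8% → $52,000 × 1.8% × 305/365 = $782.1370
Total = $876.1644

$876.16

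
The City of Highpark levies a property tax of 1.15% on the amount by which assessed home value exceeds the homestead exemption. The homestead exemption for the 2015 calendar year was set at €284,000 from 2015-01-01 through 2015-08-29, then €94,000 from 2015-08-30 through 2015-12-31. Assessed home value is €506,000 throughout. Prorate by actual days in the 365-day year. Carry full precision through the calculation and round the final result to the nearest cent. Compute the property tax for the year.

2015-01-01 to 2015-08-29: 241 days, exemption €284,000 → (€506,000 − €284,000) × 1.15% × 241/365 = €1,685.6795
2015-08-30 to 2015-12-31: 124 days, exemption €94,000 → (€506,000 − €94,000) × 1.15% × 124/365 = €1,609.6219
Total = €3,295.3014

€3,295.30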